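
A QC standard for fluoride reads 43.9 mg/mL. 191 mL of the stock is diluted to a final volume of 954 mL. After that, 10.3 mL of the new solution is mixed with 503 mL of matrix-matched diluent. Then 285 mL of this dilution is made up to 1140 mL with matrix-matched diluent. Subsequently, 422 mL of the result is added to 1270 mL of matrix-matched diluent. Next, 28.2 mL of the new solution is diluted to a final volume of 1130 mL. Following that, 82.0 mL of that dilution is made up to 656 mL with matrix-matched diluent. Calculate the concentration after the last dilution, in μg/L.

Overall dilution factor = 4.995 × 49.83 × 4 × 4.009 × 40.07 × 8 = 1.28 × 10⁶.
43.9 mg/mL / 1.28 × 10⁶ = 3.43 × 10⁻⁵ mg/mL = 34.3 μg/L.

34.3 μg/L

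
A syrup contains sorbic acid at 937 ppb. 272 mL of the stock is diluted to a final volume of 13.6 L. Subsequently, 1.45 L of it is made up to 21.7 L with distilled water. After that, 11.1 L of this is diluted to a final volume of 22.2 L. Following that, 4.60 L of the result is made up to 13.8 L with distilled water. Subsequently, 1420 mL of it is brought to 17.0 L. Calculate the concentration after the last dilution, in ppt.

17.4 ppt

Overall dilution factor = 50 × 14.97 × 2 × 3 × 11.97 = 5.37 × 10⁴.
937 ppb / 5.37 × 10⁴ = 0.0174 ppb = 17.4 ppt.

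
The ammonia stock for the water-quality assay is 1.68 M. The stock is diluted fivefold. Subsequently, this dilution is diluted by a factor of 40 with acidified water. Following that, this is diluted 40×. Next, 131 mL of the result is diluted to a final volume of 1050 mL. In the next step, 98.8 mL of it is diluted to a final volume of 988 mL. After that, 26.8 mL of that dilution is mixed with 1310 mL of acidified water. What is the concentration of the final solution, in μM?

Overall dilution factor = 5 × 40 × 40 × 8.015 × 10 × 49.88 = 3.20 × 10⁷.
1.68 M / 3.20 × 10⁷ = 5.25 × 10⁻⁸ M = 0.0525 μM.

0.0525 μM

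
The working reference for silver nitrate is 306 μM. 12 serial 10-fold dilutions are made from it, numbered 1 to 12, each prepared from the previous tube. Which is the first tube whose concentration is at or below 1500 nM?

Tube n has concentration 306 μM / 10ⁿ.
Need 10ⁿ ≥ 306 μM / 1500 nM = 204, so n ≥ 2.31.
First such tube: n = 3.

tube 3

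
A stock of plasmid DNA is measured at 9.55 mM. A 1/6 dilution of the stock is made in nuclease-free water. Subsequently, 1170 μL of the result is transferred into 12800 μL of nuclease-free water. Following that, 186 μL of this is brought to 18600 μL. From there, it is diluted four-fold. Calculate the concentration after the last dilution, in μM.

0.333 μM

Overall dilution factor = 6 × 11.94 × 100 × 4 = 2.87 × 10⁴.
9.55 mM / 2.87 × 10⁴ = 3.33 × 10⁻⁴ mM = 0.333 μM.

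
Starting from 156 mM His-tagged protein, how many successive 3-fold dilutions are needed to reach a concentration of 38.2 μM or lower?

Need 3ⁿ ≥ 4084, so n ≥ log(4084)/log(3) = 7.57.
Minimum whole steps: n = 8.

8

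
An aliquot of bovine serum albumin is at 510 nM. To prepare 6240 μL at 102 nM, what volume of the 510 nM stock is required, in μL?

1250 μL

V₁ = C₂V₂/C₁ = 102 × 6240 / 510 = 1248 μL.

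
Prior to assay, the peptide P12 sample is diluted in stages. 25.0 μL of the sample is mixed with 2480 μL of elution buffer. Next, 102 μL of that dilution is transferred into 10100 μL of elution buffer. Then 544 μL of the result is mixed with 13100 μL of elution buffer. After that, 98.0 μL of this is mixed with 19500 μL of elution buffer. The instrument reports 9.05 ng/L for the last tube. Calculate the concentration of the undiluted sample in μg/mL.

Overall dilution factor = 100.2 × 100.0 × 25.08 × 200.0 = 5.03 × 10⁷.
Original = 9.05 ng/L × 5.03 × 10⁷ = 4.55 × 10⁸ ng/L = 455 μg/mL.

455 μg/mL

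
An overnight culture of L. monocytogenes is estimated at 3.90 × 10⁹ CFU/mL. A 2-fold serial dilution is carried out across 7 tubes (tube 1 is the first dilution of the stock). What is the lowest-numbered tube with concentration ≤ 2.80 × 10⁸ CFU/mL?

Tube n has concentration 3.90 × 10⁹ CFU/mL / 2ⁿ.
Need 2ⁿ ≥ 3.90 × 10⁹ CFU/mL / 2.80 × 10⁸ CFU/mL = 13.9, so n ≥ 3.80.
First such tube: n = 4.

tube 4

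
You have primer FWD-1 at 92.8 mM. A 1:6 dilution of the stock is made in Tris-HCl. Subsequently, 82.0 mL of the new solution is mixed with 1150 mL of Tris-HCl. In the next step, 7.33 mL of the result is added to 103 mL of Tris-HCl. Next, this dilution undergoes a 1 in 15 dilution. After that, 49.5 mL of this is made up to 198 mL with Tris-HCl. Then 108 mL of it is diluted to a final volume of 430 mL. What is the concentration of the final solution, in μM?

Overall dilution factor = 6 × 15.02 × 15.05 × 15 × 4 × 3.981 = 3.24 × 10⁵.
92.8 mM / 3.24 × 10⁵ = 2.86 × 10⁻⁴ mM = 0.286 μM.

0.286 μM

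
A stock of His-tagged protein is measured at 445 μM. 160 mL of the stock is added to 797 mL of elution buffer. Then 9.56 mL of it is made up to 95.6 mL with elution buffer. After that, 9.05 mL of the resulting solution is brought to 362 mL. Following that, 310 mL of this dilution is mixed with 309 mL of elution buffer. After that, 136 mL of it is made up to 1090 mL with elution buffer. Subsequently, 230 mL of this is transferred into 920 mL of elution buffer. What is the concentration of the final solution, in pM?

Overall dilution factor = 5.981 × 10 × 40 × 1.997 × 8.015 × 5 = 1.91 × 10⁵.
445 μM / 1.91 × 10⁵ = 2.32 × 10⁻³ μM = 2320 pM.

2320 pM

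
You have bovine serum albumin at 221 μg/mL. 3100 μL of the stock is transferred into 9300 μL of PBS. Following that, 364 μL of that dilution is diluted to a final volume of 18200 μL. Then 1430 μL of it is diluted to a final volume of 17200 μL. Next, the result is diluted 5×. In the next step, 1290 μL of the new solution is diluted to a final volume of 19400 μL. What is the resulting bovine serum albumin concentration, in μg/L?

Overall dilution factor = 4 × 50 × 12.03 × 5 × 15.04 = 1.81 × 10⁵.
221 μg/mL / 1.81 × 10⁵ = 1.22 × 10⁻³ μg/mL = 1.22 μg/L.

1.22 μg/L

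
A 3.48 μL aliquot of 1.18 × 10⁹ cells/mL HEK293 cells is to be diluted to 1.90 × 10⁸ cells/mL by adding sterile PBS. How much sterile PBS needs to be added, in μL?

V₂ = C₁V₁/C₂ = 1.18 × 10⁹ × 3.48 / 1.90 × 10⁸ = 21.6 μL.
Diluent to add = V₂ − V₁ = 21.6 − 3.48 = 18.1 μL.

18.1 μL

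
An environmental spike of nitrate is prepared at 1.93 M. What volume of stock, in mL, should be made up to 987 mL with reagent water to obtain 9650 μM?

9650 μM = 9.65 × 10⁻³ M.
V₁ = C₂V₂/C₁ = 9.65 × 10⁻³ × 987 / 1.93 = 4.93 mL.

4.93 mL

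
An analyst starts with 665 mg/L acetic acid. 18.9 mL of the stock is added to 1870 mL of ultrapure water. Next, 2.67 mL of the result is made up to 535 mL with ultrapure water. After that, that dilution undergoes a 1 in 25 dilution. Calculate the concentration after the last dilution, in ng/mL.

Overall dilution factor = 99.94 × 200.4 × 25 = 5.01 × 10⁵.
665 mg/L / 5.01 × 10⁵ = 1.33 × 10⁻³ mg/L = 1.33 ng/mL.

1.33 ng/mL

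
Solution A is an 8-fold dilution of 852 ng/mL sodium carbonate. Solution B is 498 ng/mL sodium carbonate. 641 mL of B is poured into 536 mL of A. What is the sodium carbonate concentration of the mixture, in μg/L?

C_A = 852 ng/mL / 8 = 106 ng/mL.
C_mix = (C_A·V_A + C_B·V_B)/(V_A + V_B) = (106×536 + 498×641) / 1177 = 320 ng/mL = 320 μg/L.

320 μg/L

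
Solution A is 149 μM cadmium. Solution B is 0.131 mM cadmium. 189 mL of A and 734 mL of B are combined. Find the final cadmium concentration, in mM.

C_B = 0.131 mM = 131 μM.
C_mix = (C_A·V_A + C_B·V_B)/(V_A + V_B) = (149×189 + 131×734) / 923.0 = 135 μM = 0.135 mM.

0.135 mM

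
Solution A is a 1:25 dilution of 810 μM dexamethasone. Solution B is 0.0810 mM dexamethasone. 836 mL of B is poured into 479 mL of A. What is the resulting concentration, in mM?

0.0633 mM

C_A = 810 μM / 25 = 32.4 μM.
C_B = 0.0810 mM = 81.0 μM.
C_mix = (C_A·V_A + C_B·V_B)/(V_A + V_B) = (32.4×479 + 81.0×836) / 1315 = 63.3 μM = 0.0633 mM.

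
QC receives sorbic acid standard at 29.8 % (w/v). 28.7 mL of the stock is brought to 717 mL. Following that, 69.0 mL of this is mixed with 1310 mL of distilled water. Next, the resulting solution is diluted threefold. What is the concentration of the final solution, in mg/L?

Overall dilution factor = 24.98 × 19.99 × 3 = 1498.
29.8 % (w/v) / 1498 = 0.0199 % (w/v) = 199 mg/L.

199 mg/L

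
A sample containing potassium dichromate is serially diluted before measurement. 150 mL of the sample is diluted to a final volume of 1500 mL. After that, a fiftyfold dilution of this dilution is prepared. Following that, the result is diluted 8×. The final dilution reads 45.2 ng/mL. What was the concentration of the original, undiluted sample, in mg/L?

Overall dilution factor = 10 × 50 × 8 = 4000.
Original = 45.2 ng/mL × 4000 = 1.81 × 10⁵ ng/mL = 181 mg/L.

181 mg/L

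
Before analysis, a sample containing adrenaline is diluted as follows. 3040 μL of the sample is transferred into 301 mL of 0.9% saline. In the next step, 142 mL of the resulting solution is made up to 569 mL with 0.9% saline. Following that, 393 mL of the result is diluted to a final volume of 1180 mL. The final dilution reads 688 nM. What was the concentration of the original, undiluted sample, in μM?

Overall dilution factor = 100.0 × 4.007 × 3.003 = 1203.
Original = 688 nM × 1203 = 8.28 × 10⁵ nM = 828 μM.

828 μM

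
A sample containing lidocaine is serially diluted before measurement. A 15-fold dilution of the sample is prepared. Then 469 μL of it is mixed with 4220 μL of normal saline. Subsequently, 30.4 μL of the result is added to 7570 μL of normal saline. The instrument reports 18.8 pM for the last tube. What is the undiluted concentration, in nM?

705 nM

Overall dilution factor = 15 × 9.998 × 250.0 = 3.75 × 10⁴.
Original = 18.8 pM × 3.75 × 10⁴ = 7.05 × 10⁵ pM = 705 nM.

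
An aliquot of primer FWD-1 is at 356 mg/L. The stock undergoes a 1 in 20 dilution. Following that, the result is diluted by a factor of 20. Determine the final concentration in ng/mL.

890 ng/mL

Overall dilution factor = 20 × 20 = 400.
356 mg/L / 400 = 0.890 mg/L = 890 ng/mL.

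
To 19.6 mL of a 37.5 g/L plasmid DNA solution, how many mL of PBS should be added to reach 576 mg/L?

576 mg/L = 0.576 g/L.
V₂ = C₁V₁/C₂ = 37.5 × 19.6 / 0.576 = 1276 mL.
Diluent to add = V₂ − V₁ = 1276 − 19.6 = 1260 mL.

1260 mL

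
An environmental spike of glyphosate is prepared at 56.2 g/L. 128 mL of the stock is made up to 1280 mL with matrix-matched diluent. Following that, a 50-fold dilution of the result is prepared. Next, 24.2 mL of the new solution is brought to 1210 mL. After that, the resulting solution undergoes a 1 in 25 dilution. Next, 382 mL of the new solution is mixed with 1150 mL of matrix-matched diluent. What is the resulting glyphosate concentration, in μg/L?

Overall dilution factor = 10 × 50 × 50 × 25 × 4.010 = 2.51 × 10⁶.
56.2 g/L / 2.51 × 10⁶ = 2.24 × 10⁻⁵ g/L = 22.4 μg/L.

22.4 μg/L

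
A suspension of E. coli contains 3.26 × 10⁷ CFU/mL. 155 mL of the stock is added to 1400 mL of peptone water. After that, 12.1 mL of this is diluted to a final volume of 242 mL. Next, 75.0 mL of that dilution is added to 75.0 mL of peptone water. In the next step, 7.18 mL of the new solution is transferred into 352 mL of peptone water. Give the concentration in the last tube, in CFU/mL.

Overall dilution factor = 10.03 × 20 × 2 × 50.03 = 2.01 × 10⁴.
3.26 × 10⁷ CFU/mL / 2.01 × 10⁴ = 1620 CFU/mL.

1620 CFU/mL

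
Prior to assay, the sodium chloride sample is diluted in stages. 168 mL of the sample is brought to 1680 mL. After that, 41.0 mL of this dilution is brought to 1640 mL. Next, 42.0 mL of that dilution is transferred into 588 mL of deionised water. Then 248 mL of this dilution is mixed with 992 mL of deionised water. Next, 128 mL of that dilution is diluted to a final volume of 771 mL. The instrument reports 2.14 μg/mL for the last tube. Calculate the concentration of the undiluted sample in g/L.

387 g/L

Overall dilution factor = 10 × 40 × 15 × 5 × 6.023 = 1.81 × 10⁵.
Original = 2.14 μg/mL × 1.81 × 10⁵ = 3.87 × 10⁵ μg/mL = 387 g/L.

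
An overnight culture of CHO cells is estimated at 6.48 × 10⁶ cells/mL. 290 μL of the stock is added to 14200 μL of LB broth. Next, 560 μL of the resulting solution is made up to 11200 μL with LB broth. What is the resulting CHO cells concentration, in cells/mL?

Overall dilution factor = 49.97 × 20 = 999.
6.48 × 10⁶ cells/mL / 999 = 6480 cells/mL.

6480 cells/mL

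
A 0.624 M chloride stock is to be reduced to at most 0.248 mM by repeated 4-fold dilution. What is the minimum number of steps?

6

Need 4ⁿ ≥ 2516, so n ≥ log(2516)/log(4) = 5.65.
Minimum whole steps: n = 6.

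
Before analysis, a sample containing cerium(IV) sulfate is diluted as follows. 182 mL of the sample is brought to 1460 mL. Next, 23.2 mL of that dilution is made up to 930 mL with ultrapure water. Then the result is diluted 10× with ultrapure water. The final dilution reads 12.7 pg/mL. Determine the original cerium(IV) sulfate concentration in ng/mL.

Overall dilution factor = 8.022 × 40.09 × 10 = 3216.
Original = 12.7 pg/mL × 3216 = 4.08 × 10⁴ pg/mL = 40.8 ng/mL.

40.8 ng/mL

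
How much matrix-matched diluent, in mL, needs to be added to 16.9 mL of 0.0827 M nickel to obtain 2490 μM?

544 mL

2490 μM = 2.49 × 10⁻³ M.
V₂ = C₁V₁/C₂ = 0.0827 × 16.9 / 2.49 × 10⁻³ = 561 mL.
Diluent to add = V₂ − V₁ = 561 − 16.9 = 544 mL.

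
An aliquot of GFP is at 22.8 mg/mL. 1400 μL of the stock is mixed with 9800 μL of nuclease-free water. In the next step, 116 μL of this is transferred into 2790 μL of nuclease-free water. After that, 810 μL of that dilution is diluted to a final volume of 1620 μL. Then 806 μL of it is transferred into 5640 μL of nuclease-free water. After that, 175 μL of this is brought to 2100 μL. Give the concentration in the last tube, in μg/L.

593 μg/L

Overall dilution factor = 8 × 25.05 × 2 × 7.998 × 12 = 3.85 × 10⁴.
22.8 mg/mL / 3.85 × 10⁴ = 5.93 × 10⁻⁴ mg/mL = 593 μg/L.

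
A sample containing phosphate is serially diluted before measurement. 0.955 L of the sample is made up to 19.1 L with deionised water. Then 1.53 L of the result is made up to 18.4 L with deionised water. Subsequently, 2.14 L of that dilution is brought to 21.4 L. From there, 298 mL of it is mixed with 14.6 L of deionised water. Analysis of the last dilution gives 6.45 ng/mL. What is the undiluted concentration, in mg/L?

776 mg/L

Overall dilution factor = 20 × 12.03 × 10 × 49.99 = 1.20 × 10⁵.
Original = 6.45 ng/mL × 1.20 × 10⁵ = 7.76 × 10⁵ ng/mL = 776 mg/L.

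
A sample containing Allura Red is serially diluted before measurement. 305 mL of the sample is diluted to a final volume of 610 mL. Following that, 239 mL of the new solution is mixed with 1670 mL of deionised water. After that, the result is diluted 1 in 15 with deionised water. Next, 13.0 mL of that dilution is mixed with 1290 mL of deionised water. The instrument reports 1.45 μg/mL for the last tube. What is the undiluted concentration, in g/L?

Overall dilution factor = 2 × 7.987 × 15 × 100.2 = 2.40 × 10⁴.
Original = 1.45 μg/mL × 2.40 × 10⁴ = 3.48 × 10⁴ μg/mL = 34.8 g/L.

34.8 g/L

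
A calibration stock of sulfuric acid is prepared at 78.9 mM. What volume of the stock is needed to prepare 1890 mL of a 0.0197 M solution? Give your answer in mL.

0.0197 M = 19.7 mM.
V₁ = C₂V₂/C₁ = 19.7 × 1890 / 78.9 = 472 mL.

472 mL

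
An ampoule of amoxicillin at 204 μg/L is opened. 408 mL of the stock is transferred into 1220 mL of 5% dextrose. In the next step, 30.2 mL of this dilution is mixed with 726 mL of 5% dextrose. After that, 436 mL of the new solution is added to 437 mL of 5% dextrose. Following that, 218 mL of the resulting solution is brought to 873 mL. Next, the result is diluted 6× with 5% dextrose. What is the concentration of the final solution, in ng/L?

Overall dilution factor = 3.990 × 25.04 × 2.002 × 4.005 × 6 = 4807.
204 μg/L / 4807 = 0.0424 μg/L = 42.4 ng/L.

42.4 ng/L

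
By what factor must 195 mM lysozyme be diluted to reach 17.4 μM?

1.12 × 10⁴

Factor = C₀/C_target = 195 mM / 17.4 μM = 1.12 × 10⁴.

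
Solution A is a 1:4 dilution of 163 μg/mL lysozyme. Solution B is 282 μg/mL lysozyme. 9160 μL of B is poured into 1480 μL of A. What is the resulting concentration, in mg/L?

248 mg/L

C_A = 163 μg/mL / 4 = 40.8 μg/mL.
C_mix = (C_A·V_A + C_B·V_B)/(V_A + V_B) = (40.8×1480 + 282×9160) / 10640 = 248 μg/mL = 248 mg/L.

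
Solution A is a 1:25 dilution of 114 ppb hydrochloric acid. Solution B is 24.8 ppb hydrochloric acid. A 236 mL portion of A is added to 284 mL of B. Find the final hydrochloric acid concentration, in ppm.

0.0156 ppm

C_A = 114 ppb / 25 = 4.56 ppb.
C_mix = (C_A·V_A + C_B·V_B)/(V_A + V_B) = (4.56×236 + 24.8×284) / 520.0 = 15.6 ppb = 0.0156 ppm.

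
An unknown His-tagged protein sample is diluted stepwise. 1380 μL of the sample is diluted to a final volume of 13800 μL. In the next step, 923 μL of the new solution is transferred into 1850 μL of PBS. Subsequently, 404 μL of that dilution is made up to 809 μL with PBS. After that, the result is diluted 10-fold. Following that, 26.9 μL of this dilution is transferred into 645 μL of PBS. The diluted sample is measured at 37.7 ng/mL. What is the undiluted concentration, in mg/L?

Overall dilution factor = 10 × 3.004 × 2.002 × 10 × 24.98 = 1.50 × 10⁴.
Original = 37.7 ng/mL × 1.50 × 10⁴ = 5.67 × 10⁵ ng/mL = 567 mg/L.

567 mg/L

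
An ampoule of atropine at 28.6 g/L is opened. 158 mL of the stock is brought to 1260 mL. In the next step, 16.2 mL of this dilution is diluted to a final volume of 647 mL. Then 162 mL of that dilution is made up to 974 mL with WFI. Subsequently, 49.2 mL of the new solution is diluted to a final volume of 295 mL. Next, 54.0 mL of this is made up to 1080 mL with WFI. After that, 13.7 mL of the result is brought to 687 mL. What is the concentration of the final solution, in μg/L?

2.48 μg/L

Overall dilution factor = 7.975 × 39.94 × 6.012 × 5.996 × 20 × 50.15 = 1.15 × 10⁷.
28.6 g/L / 1.15 × 10⁷ = 2.48 × 10⁻⁶ g/L = 2.48 μg/L.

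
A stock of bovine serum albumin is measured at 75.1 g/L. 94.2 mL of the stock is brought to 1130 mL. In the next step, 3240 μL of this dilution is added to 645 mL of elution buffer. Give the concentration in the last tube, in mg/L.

Overall dilution factor = 12.00 × 200.1 = 2400.
75.1 g/L / 2400 = 0.0313 g/L = 31.3 mg/L.

31.3 mg/L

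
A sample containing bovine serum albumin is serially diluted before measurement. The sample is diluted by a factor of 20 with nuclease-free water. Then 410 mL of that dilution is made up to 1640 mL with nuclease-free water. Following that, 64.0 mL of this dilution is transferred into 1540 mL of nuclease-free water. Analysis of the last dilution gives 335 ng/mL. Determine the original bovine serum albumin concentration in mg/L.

Overall dilution factor = 20 × 4 × 25.06 = 2005.
Original = 335 ng/mL × 2005 = 6.72 × 10⁵ ng/mL = 672 mg/L.

672 mg/L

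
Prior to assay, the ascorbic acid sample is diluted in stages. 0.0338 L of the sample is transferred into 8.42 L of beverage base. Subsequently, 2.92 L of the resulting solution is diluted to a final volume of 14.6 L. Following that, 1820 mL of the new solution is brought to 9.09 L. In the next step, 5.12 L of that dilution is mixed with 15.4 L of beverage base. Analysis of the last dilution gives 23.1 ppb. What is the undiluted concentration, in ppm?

Overall dilution factor = 250.1 × 5 × 4.995 × 4.008 = 2.50 × 10⁴.
Original = 23.1 ppb × 2.50 × 10⁴ = 5.78 × 10⁵ ppb = 578 ppm.

578 ppm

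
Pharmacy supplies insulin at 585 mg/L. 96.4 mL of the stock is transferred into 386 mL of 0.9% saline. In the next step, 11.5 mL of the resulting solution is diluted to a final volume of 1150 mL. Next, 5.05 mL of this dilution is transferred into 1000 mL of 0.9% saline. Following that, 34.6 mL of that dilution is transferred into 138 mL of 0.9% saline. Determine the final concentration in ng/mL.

1.18 ng/mL

Overall dilution factor = 5.004 × 100 × 199.0 × 4.988 = 4.97 × 10⁵.
585 mg/L / 4.97 × 10⁵ = 1.18 × 10⁻³ mg/L = 1.18 ng/mL.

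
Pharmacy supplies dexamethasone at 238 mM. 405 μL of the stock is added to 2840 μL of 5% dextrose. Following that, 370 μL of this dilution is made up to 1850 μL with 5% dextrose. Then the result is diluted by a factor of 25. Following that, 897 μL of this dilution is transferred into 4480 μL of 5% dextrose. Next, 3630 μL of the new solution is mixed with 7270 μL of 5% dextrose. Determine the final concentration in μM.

13.2 μM

Overall dilution factor = 8.012 × 5 × 25 × 5.994 × 3.003 = 1.80 × 10⁴.
238 mM / 1.80 × 10⁴ = 0.0132 mM = 13.2 μM.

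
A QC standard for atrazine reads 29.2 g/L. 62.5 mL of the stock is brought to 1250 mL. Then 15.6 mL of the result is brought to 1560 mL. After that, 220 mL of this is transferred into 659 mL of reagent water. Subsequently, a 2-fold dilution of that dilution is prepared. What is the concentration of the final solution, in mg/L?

Overall dilution factor = 20 × 100 × 3.995 × 2 = 1.60 × 10⁴.
29.2 g/L / 1.60 × 10⁴ = 1.83 × 10⁻³ g/L = 1.83 mg/L.

1.83 mg/L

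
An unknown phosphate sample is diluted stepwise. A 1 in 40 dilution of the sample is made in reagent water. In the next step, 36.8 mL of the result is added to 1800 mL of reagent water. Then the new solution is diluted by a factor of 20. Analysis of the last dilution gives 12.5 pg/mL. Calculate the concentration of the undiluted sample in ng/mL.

Overall dilution factor = 40 × 49.91 × 20 = 3.99 × 10⁴.
Original = 12.5 pg/mL × 3.99 × 10⁴ = 4.99 × 10⁵ pg/mL = 499 ng/mL.

499 ng/mL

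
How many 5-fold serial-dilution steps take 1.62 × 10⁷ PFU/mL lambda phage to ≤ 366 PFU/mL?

Need 5ⁿ ≥ 4.43 × 10⁴, so n ≥ log(4.43 × 10⁴)/log(5) = 6.65.
Minimum whole steps: n = 7.

7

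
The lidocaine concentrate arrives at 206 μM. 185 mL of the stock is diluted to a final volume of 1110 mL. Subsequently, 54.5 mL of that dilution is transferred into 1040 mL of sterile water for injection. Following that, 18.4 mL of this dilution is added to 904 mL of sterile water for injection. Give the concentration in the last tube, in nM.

34.1 nM

Overall dilution factor = 6 × 20.08 × 50.13 = 6040.
206 μM / 6040 = 0.0341 μM = 34.1 nM.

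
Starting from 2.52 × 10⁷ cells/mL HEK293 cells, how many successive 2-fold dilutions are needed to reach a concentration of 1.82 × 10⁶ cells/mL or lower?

4

Need 2ⁿ ≥ 13.8, so n ≥ log(13.8)/log(2) = 3.79.
Minimum whole steps: n = 4.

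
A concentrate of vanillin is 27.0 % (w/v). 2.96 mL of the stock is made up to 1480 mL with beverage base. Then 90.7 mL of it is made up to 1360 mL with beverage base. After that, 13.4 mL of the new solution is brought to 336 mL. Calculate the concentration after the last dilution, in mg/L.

Overall dilution factor = 500 × 14.99 × 25.07 = 1.88 × 10⁵.
27.0 % (w/v) / 1.88 × 10⁵ = 1.44 × 10⁻⁴ % (w/v) = 1.44 mg/L.

1.44 mg/L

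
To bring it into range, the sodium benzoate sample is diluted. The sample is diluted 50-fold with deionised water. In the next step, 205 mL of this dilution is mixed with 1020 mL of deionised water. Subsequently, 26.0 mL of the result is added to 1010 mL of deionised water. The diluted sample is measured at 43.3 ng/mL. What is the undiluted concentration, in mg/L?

Overall dilution factor = 50 × 5.976 × 39.85 = 1.19 × 10⁴.
Original = 43.3 ng/mL × 1.19 × 10⁴ = 5.15 × 10⁵ ng/mL = 515 mg/L.

515 mg/L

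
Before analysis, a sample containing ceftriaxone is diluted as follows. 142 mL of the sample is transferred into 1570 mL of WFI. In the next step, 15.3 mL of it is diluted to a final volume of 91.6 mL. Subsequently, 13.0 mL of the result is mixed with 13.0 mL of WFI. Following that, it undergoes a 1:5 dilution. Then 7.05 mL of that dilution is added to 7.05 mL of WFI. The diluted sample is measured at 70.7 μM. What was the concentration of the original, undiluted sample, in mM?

102 mM

Overall dilution factor = 12.06 × 5.987 × 2 × 5 × 2 = 1444.
Original = 70.7 μM × 1444 = 1.02 × 10⁵ μM = 102 mM.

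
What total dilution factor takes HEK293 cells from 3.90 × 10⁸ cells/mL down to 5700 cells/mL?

6.84 × 10⁴

Factor = C₀/C_target = 3.90 × 10⁸ cells/mL / 5700 cells/mL = 6.84 × 10⁴.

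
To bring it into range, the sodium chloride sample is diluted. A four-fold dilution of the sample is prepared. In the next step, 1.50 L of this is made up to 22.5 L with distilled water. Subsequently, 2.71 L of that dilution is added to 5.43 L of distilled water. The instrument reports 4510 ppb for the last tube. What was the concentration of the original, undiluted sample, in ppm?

813 ppm

Overall dilution factor = 4 × 15 × 3.004 = 180.
Original = 4510 ppb × 180 = 8.13 × 10⁵ ppb = 813 ppm.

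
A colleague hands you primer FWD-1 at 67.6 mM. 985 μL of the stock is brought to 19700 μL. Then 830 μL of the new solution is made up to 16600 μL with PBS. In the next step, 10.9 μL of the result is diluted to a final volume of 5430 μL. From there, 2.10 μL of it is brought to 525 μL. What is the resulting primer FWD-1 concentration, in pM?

Overall dilution factor = 20 × 20 × 498.2 × 250 = 4.98 × 10⁷.
67.6 mM / 4.98 × 10⁷ = 1.36 × 10⁻⁶ mM = 1360 pM.

1360 pM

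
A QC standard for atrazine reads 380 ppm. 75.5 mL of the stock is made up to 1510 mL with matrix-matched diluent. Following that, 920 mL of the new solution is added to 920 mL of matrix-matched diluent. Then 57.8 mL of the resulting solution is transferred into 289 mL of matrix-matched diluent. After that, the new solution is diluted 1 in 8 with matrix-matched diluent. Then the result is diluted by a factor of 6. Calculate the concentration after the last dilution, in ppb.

Overall dilution factor = 20 × 2 × 6 × 8 × 6 = 1.15 × 10⁴.
380 ppm / 1.15 × 10⁴ = 0.0330 ppm = 33.0 ppb.

33.0 ppb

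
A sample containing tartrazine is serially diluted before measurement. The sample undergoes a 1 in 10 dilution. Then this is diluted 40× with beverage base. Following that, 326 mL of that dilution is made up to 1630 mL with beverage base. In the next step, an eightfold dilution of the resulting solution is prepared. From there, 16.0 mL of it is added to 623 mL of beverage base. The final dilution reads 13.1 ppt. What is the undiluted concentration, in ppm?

Overall dilution factor = 10 × 40 × 5 × 8 × 39.94 = 6.39 × 10⁵.
Original = 13.1 ppt × 6.39 × 10⁵ = 8.37 × 10⁶ ppt = 8.37 ppm.

8.37 ppm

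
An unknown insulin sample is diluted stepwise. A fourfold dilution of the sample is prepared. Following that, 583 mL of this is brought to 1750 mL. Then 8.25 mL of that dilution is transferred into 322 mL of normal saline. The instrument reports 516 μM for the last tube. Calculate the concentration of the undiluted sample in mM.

Overall dilution factor = 4 × 3.002 × 40.03 = 481.
Original = 516 μM × 481 = 2.48 × 10⁵ μM = 248 mM.

248 mM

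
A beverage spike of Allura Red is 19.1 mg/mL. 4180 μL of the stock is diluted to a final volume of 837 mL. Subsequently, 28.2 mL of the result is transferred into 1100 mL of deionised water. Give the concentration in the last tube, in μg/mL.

2.38 μg/mL

Overall dilution factor = 200.2 × 40.01 = 8011.
19.1 mg/mL / 8011 = 2.38 × 10⁻³ mg/mL = 2.38 μg/mL.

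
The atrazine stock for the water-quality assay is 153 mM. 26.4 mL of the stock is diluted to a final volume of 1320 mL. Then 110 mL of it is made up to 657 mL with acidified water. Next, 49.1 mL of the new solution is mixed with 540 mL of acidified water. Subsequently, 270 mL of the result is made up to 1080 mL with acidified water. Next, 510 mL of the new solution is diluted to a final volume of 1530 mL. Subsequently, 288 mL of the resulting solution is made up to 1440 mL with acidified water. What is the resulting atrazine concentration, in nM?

Overall dilution factor = 50 × 5.973 × 12.00 × 4 × 3 × 5 = 2.15 × 10⁵.
153 mM / 2.15 × 10⁵ = 7.12 × 10⁻⁴ mM = 712 nM.

712 nM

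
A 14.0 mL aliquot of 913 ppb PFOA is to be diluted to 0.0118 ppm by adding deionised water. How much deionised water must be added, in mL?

0.0118 ppm = 11.8 ppb.
V₂ = C₁V₁/C₂ = 913 × 14.0 / 11.8 = 1083 mL.
Diluent to add = V₂ − V₁ = 1083 − 14.0 = 1070 mL.

1070 mL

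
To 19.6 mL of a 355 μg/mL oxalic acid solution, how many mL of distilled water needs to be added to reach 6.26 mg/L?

6.26 mg/L = 6.26 μg/mL.
V₂ = C₁V₁/C₂ = 355 × 19.6 / 6.26 = 1112 mL.
Diluent to add = V₂ − V₁ = 1112 − 19.6 = 1090 mL.

1090 mL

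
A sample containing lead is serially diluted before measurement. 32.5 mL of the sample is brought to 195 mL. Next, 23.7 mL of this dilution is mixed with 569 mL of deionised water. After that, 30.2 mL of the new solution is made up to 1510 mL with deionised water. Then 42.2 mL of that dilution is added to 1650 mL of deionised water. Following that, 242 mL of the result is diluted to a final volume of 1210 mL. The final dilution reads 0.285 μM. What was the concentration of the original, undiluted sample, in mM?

Overall dilution factor = 6 × 25.01 × 50 × 40.10 × 5 = 1.50 × 10⁶.
Original = 0.285 μM × 1.50 × 10⁶ = 4.29 × 10⁵ μM = 429 mM.

429 mM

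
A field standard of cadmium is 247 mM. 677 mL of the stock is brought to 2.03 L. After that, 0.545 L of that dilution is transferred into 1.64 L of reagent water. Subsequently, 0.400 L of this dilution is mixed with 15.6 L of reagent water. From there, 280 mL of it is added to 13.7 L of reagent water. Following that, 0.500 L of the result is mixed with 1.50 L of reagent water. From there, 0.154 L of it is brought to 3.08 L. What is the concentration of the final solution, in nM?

129 nM

Overall dilution factor = 2.999 × 4.009 × 40 × 49.93 × 4 × 20 = 1.92 × 10⁶.
247 mM / 1.92 × 10⁶ = 1.29 × 10⁻⁴ mM = 129 nM.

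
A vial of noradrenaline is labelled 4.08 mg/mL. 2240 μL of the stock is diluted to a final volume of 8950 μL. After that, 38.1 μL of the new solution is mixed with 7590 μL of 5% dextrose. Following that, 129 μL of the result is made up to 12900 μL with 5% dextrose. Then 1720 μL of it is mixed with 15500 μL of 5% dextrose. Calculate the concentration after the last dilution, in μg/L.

Overall dilution factor = 3.996 × 200.2 × 100 × 10.01 = 8.01 × 10⁵.
4.08 mg/mL / 8.01 × 10⁵ = 5.09 × 10⁻⁶ mg/mL = 5.09 μg/L.

5.09 μg/L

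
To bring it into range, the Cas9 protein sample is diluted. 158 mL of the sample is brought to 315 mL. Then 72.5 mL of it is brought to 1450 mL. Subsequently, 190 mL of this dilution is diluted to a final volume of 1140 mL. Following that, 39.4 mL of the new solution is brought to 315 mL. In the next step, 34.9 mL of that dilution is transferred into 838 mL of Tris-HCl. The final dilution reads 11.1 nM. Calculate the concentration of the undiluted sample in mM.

Overall dilution factor = 1.994 × 20 × 6 × 7.995 × 25.01 = 4.78 × 10⁴.
Original = 11.1 nM × 4.78 × 10⁴ = 5.31 × 10⁵ nM = 0.531 mM.

0.531 mM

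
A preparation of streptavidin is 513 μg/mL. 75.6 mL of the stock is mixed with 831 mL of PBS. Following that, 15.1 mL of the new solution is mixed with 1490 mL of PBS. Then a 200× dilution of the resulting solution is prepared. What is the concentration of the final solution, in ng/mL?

2.15 ng/mL

Overall dilution factor = 11.99 × 99.68 × 200 = 2.39 × 10⁵.
513 μg/mL / 2.39 × 10⁵ = 2.15 × 10⁻³ μg/mL = 2.15 ng/mL.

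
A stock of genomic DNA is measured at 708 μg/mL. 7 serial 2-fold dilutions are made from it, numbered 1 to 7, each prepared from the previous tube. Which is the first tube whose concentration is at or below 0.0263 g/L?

tube 5

Tube n has concentration 708 μg/mL / 2ⁿ.
Need 2ⁿ ≥ 708 μg/mL / 0.0263 g/L = 26.9, so n ≥ 4.75.
First such tube: n = 5.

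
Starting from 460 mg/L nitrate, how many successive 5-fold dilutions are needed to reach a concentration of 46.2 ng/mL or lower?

Need 5ⁿ ≥ 9957, so n ≥ log(9957)/log(5) = 5.72.
Minimum whole steps: n = 6.

6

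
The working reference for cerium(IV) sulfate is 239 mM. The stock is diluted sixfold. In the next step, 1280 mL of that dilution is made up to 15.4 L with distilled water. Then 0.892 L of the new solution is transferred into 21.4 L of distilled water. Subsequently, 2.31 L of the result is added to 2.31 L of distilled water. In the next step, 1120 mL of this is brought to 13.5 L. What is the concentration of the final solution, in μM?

Overall dilution factor = 6 × 12.03 × 24.99 × 2 × 12.05 = 4.35 × 10⁴.
239 mM / 4.35 × 10⁴ = 5.50 × 10⁻³ mM = 5.50 μM.

5.50 μM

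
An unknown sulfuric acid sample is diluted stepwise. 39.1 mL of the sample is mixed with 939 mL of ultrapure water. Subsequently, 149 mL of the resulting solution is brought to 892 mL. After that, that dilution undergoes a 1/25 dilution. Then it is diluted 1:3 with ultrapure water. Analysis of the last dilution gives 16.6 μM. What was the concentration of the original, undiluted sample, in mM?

186 mM

Overall dilution factor = 25.02 × 5.987 × 25 × 3 = 1.12 × 10⁴.
Original = 16.6 μM × 1.12 × 10⁴ = 1.86 × 10⁵ μM = 186 mM.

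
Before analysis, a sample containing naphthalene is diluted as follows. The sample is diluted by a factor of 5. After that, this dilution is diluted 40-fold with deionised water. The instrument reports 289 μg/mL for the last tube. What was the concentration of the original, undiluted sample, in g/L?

57.8 g/L

Overall dilution factor = 5 × 40 = 200.
Original = 289 μg/mL × 200 = 5.78 × 10⁴ μg/mL = 57.8 g/L.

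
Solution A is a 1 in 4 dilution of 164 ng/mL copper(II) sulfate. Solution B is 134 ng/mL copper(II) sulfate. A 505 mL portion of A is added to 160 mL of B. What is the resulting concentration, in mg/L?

0.0634 mg/L

C_A = 164 ng/mL / 4 = 41.0 ng/mL.
C_mix = (C_A·V_A + C_B·V_B)/(V_A + V_B) = (41.0×505 + 134×160) / 665.0 = 63.4 ng/mL = 0.0634 mg/L.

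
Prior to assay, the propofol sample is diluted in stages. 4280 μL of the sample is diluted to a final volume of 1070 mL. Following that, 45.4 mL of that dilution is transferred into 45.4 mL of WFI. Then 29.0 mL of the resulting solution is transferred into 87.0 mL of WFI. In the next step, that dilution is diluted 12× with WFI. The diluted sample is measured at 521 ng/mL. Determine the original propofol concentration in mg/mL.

12.5 mg/mL

Overall dilution factor = 250 × 2 × 4 × 12 = 2.40 × 10⁴.
Original = 521 ng/mL × 2.40 × 10⁴ = 1.25 × 10⁷ ng/mL = 12.5 mg/mL.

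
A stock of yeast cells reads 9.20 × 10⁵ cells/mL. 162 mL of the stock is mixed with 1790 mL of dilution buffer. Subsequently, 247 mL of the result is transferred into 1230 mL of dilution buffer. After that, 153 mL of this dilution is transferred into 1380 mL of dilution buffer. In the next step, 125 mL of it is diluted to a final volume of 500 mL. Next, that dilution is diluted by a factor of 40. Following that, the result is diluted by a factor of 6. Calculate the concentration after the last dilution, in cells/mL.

Overall dilution factor = 12.05 × 5.980 × 10.02 × 4 × 40 × 6 = 6.93 × 10⁵.
9.20 × 10⁵ cells/mL / 6.93 × 10⁵ = 1.33 cells/mL.

1.33 cells/mL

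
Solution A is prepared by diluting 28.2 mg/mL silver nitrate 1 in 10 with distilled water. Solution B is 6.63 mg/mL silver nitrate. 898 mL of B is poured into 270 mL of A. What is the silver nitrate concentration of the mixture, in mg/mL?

C_A = 28.2 mg/mL / 10 = 2.82 mg/mL.
C_mix = (C_A·V_A + C_B·V_B)/(V_A + V_B) = (2.82×270 + 6.63×898) / 1168 = 5.75 mg/mL.

5.75 mg/mL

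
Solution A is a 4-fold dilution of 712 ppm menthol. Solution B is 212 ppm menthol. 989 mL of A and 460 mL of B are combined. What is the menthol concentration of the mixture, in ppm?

189 ppm

C_A = 712 ppm / 4 = 178 ppm.
C_mix = (C_A·V_A + C_B·V_B)/(V_A + V_B) = (178×989 + 212×460) / 1449 = 189 ppm.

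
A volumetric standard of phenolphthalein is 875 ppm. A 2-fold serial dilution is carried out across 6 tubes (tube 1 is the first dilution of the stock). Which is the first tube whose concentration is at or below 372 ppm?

tube 2

Tube n has concentration 875 ppm / 2ⁿ.
Need 2ⁿ ≥ 875 ppm / 372 ppm = 2.35, so n ≥ 1.23.
First such tube: n = 2.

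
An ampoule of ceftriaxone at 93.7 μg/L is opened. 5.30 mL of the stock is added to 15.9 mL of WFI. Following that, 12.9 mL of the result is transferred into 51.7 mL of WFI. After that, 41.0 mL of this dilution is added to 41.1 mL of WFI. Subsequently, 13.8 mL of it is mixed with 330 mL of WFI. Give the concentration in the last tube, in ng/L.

Overall dilution factor = 4 × 5.008 × 2.002 × 24.91 = 999.
93.7 μg/L / 999 = 0.0938 μg/L = 93.8 ng/L.

93.8 ng/L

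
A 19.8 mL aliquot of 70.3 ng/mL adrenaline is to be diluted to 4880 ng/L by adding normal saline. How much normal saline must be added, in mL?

4880 ng/L = 4.88 ng/mL.
V₂ = C₁V₁/C₂ = 70.3 × 19.8 / 4.88 = 285 mL.
Diluent to add = V₂ − V₁ = 285 − 19.8 = 265 mL.

265 mL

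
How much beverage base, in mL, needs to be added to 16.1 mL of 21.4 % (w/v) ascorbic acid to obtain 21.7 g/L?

21.7 g/L = 2.17 % (w/v).
V₂ = C₁V₁/C₂ = 21.4 × 16.1 / 2.17 = 159 mL.
Diluent to add = V₂ − V₁ = 159 − 16.1 = 143 mL.

143 mL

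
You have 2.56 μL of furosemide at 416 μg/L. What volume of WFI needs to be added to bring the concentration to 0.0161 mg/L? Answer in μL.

0.0161 mg/L = 16.1 μg/L.
V₂ = C₁V₁/C₂ = 416 × 2.56 / 16.1 = 66.1 μL.
Diluent to add = V₂ − V₁ = 66.1 − 2.56 = 63.6 μL.

63.6 μL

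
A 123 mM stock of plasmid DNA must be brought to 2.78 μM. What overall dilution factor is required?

4.42 × 10⁴

Factor = C₀/C_target = 123 mM / 2.78 μM = 4.42 × 10⁴.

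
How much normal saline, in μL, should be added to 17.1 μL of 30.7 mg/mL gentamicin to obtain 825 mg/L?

619 μL

825 mg/L = 0.825 mg/mL.
V₂ = C₁V₁/C₂ = 30.7 × 17.1 / 0.825 = 636 μL.
Diluent to add = V₂ − V₁ = 636 − 17.1 = 619 μL.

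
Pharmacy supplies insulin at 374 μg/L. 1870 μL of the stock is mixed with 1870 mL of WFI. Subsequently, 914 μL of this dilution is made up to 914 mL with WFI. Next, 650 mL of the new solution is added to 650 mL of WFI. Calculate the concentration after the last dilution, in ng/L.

Overall dilution factor = 1001 × 1000 × 2 = 2.00 × 10⁶.
374 μg/L / 2.00 × 10⁶ = 1.87 × 10⁻⁴ μg/L = 0.187 ng/L.

0.187 ng/L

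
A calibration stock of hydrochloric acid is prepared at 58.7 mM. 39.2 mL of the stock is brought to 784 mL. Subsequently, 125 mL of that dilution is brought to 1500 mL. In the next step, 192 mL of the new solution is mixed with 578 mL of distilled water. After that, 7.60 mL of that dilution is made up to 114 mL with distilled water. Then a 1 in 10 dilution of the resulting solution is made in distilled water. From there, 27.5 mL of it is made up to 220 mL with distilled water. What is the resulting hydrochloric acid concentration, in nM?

Overall dilution factor = 20 × 12 × 4.010 × 15 × 10 × 8 = 1.16 × 10⁶.
58.7 mM / 1.16 × 10⁶ = 5.08 × 10⁻⁵ mM = 50.8 nM.

50.8 nM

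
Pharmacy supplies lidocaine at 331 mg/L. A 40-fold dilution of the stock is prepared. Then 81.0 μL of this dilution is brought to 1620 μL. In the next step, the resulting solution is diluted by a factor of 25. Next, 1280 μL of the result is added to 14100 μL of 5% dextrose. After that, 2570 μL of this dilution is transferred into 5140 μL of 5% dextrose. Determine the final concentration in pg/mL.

459 pg/mL

Overall dilution factor = 40 × 20 × 25 × 12.02 × 3 = 7.21 × 10⁵.
331 mg/L / 7.21 × 10⁵ = 4.59 × 10⁻⁴ mg/L = 459 pg/mL.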